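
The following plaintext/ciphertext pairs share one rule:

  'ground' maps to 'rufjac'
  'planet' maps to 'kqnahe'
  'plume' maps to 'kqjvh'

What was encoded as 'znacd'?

g(6)→r(17) and r(17)→u(20) fit y≡5x+13 (mod 26); the inverse of 5 mod 26 is 21. Treating letters as 0–25, the rule is x ↦ 5x + 13 (mod 26).
Undoing it on znacd: z(25)→21·(25−13)≡18=s; n(13)→21·(13−13)≡0=a; a(0)→21·(0−13)≡13=n; c(2)→21·(2−13)≡3=d; d(3)→21·(3−13)≡24=y (all mod 26).

sandy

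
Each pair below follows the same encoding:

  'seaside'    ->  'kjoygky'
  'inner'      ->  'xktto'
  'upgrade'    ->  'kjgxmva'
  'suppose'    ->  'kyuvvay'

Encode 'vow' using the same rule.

The output letters match the input read backwards, each shifted +6: seaside reversed is edisaes. Read the word backwards and shift each letter +6.
On vow: reverse → wov; then shift: w+6=c, o+6=u, v+6=b.

cub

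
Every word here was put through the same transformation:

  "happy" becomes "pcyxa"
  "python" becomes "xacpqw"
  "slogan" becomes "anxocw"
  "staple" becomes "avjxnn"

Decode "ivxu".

atom

Shifts by position in happy: pos 0: h→p (+8), pos 1: a→c (+2), pos 2: p→y (+9), pos 3: p→x (+8), pos 4: y→a (+2) — repeating every 3. It's a Vigenère-style cipher with numeric key [8,2,9]: position i shifts by key[i mod 3].
Undoing it on ivxu: i−8=a, v−2=t, x−9=o, u−8=m.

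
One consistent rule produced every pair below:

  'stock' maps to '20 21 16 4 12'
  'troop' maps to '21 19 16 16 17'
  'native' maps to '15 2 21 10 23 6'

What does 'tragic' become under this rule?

21 19 2 8 10 4

The number is (letter's place in the alphabet, a=1) + 1.
On tragic: t=20→21, r=18→19, a=1→2, g=7→8, i=9→10, c=3→4.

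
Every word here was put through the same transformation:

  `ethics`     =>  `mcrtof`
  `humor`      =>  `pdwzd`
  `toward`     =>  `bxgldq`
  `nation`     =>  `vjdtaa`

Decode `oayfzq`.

ground

In ethics: e→m is +8, t→c is +9, h→r is +10, i→t is +11 — the shift increases by 1 each position. Letter i (0-indexed) is shifted by i+8, so successive shifts are 8, 9, 10, ….
Decoding oayfzq: o−8=g, a−9=r, y−10=o, f−11=u, z−12=n, q−13=d.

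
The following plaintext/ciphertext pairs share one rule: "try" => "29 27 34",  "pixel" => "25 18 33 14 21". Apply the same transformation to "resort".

The number is (letter's place in the alphabet, a=1) + 9.
For resort: r=18→27, e=5→14, s=19→28, o=15→24, r=18→27, t=20→29.

27 14 28 24 27 29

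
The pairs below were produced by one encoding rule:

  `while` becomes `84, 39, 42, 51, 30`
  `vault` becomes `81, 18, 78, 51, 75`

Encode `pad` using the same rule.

63, 18, 27

w(#23)→84 and h(#8)→39: differences scale by 3, so n = 3·pos + 15. Each letter becomes 3×(its alphabet position, a=1..z=26) + 15.
On pad: p=16→63, a=1→18, d=4→27.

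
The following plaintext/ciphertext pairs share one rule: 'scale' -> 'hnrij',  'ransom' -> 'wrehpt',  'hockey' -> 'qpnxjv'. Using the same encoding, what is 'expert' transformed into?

s(18)→h(7) and c(2)→n(13) fit y≡11x+17 (mod 26); the inverse of 11 mod 26 is 19. Each letter's alphabet position (a=0..z=25) is mapped through 11·x+17 mod 26 — an affine cipher.
Applying it to expert: e(4)→11·4+17≡9=j; x(23)→11·23+17≡10=k; p(15)→11·15+17≡0=a; e(4)→11·4+17≡9=j; r(17)→11·17+17≡22=w; t(19)→11·19+17≡18=s (all mod 26).

jkajws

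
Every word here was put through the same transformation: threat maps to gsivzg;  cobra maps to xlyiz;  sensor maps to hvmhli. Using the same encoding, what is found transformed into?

ulfmw

This is the alphabet-reversal cipher (Atbash): a becomes z, b becomes y, etc.
Applying it to found: f↔u, o↔l, u↔f, n↔m, d↔w.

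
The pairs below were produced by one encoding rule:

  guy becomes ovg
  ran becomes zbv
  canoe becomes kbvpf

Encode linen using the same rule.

The shift depends on letter class: consonant g→o is +8, but vowel u→v is +1. The rule splits by letter class: vowels +1, consonants +8.
Applying it to linen: l(cons)+8=t, i(vowel)+1=j, n(cons)+8=v, e(vowel)+1=f, n(cons)+8=v.

tjvfv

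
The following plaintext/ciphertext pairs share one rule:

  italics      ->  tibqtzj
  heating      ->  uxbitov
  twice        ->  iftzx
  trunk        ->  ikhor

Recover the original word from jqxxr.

Each letter's alphabet position (a=0..z=25) is mapped through 25·x+1 mod 26 — an affine cipher.
Decoding jqxxr: j(9)→25·(9−1)≡18=s; q(16)→25·(16−1)≡11=l; x(23)→25·(23−1)≡4=e; x(23)→25·(23−1)≡4=e; r(17)→25·(17−1)≡10=k (all mod 26).

sleek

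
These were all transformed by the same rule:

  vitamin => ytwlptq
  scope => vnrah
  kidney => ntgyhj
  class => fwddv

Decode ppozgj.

Shifts by position in vitamin: pos 0: v→y (+3), pos 1: i→t (+11), pos 2: t→w (+3), pos 3: a→l (+11) — repeating every 2. It's a Vigenère-style cipher with numeric key [3,11]: position i shifts by key[i mod 2].
Decoding ppozgj: p−3=m, p−11=e, o−3=l, z−11=o, g−3=d, j−11=y.

melody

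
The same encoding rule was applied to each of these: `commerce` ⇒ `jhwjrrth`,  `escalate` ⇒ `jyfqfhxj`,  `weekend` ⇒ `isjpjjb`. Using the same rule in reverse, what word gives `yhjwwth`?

The output letters match the input read backwards, each shifted +5: commerce reversed is ecremmoc. The word is reversed, then every letter is shifted forward by 5.
Reversing it on yhjwwth: shift back: y−5=t, h−5=c, j−5=e, w−5=r, w−5=r, t−5=o, h−5=c → tcerroc; then reverse → correct.

correct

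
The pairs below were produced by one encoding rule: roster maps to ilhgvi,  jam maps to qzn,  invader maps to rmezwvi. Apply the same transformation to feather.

This is the alphabet-reversal cipher (Atbash): a becomes z, b becomes y, etc.
For feather: f↔u, e↔v, a↔z, t↔g, h↔s, e↔v, r↔i.

uvzgsvi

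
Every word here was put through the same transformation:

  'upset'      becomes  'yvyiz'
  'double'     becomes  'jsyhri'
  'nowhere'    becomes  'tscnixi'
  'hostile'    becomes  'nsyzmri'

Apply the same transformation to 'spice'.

yvmii

The shift depends on letter class: consonant p→v is +6, but vowel u→y is +4. The rule splits by letter class: vowels +4, consonants +6.
For spice: s(cons)+6=y, p(cons)+6=v, i(vowel)+4=m, c(cons)+6=i, e(vowel)+4=i.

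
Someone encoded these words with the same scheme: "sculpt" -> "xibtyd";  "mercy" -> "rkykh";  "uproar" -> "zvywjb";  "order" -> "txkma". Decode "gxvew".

Letter i (0-indexed) is shifted by i+5, so successive shifts are 5, 6, 7, ….
Undoing it on gxvew: g−5=b, x−6=r, v−7=o, e−8=w, w−9=n.

brown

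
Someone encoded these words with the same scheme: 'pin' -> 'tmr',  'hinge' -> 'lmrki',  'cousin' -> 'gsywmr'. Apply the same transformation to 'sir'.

wmv

Compare letters: p→t is +4, i→m is +4, n→r is +4 — a constant shift. It's a constant shift of +4 (ROT4).
On sir: s+4=w, i+4=m, r+4=v.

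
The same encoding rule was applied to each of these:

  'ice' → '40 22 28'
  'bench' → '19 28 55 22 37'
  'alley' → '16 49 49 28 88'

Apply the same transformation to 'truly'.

i(#9)→40 and c(#3)→22: differences scale by 3, so n = 3·pos + 13. With a=1..z=26, the number is 3·pos + 13.
On truly: t=20→73, r=18→67, u=21→76, l=12→49, y=25→88.

73 67 76 49 88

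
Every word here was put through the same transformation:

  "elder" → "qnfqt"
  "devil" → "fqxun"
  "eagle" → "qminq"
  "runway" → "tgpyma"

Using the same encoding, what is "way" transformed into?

yma

The rule splits by letter class: vowels +12, consonants +2.
For way: w(cons)+2=y, a(vowel)+12=m, y(cons)+2=a.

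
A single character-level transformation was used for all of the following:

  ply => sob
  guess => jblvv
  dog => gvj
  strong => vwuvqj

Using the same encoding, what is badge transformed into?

ehgjl

The shift depends on letter class: consonant p→s is +3, but vowel u→b is +7. Two shifts are in play — +7 for a/e/i/o/u, +3 for every other letter.
Applying it to badge: b(cons)+3=e, a(vowel)+7=h, d(cons)+3=g, g(cons)+3=j, e(vowel)+7=l.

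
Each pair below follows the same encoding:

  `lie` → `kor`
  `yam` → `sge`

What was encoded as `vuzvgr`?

Read the word backwards and shift each letter +6.
Reversing it on vuzvgr: shift back: v−6=p, u−6=o, z−6=t, v−6=p, g−6=a, r−6=l → potpal; then reverse → laptop.

laptop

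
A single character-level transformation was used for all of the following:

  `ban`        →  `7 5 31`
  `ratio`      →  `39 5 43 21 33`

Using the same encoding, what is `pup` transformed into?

35 45 35

b(#2)→7 and a(#1)→5: differences scale by 2, so n = 2·pos + 3. With a=1..z=26, the number is 2·pos + 3.
On pup: p=16→35, u=21→45, p=16→35.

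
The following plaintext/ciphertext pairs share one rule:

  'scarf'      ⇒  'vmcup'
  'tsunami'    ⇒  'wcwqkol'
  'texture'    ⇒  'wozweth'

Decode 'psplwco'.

It's a Vigenère-style cipher with numeric key [3,10,2]: position i shifts by key[i mod 3].
Undoing it on psplwco: p−3=m, s−10=i, p−2=n, l−3=i, w−10=m, c−2=a, o−3=l.

minimal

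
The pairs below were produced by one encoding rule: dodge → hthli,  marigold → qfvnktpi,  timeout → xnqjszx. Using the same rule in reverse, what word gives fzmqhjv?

A repeating key of period 2 is used — shifts +4, +5 over and over.
Undoing it on fzmqhjv: f−4=b, z−5=u, m−4=i, q−5=l, h−4=d, j−5=e, v−4=r.

builder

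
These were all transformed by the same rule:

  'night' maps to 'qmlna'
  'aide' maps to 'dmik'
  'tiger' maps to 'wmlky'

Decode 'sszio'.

In night: n→q is +3, i→m is +4, g→l is +5, h→n is +6 — the shift increases by 1 each position. Each letter shifts forward by (position + 3), i.e. 3, 4, 5, … — the shift grows by one for each successive letter.
Decoding sszio: s−3=p, s−4=o, z−5=u, i−6=c, o−7=h.

pouch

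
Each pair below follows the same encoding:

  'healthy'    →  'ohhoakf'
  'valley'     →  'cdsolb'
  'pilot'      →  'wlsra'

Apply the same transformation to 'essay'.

lvzdf

Shifts by position in healthy: pos 0: h→o (+7), pos 1: e→h (+3), pos 2: a→h (+7), pos 3: l→o (+3) — repeating every 2. It's a Vigenère-style cipher with numeric key [7,3]: position i shifts by key[i mod 2].
On essay: e+7=l, s+3=v, s+7=z, a+3=d, y+7=f.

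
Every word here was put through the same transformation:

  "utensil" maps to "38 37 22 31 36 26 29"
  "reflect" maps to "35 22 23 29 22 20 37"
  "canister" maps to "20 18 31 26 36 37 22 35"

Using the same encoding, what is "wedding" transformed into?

u is letter #21 and maps to 38: an offset of 17. Each letter is replaced by its alphabet position (a=1..z=26) + 17.
For wedding: w=23→40, e=5→22, d=4→21, d=4→21, i=9→26, n=14→31, g=7→24.

40 22 21 21 26 31 24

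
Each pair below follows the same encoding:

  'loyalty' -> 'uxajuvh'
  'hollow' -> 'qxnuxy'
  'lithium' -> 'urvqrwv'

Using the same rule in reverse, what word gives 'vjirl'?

A repeating key of period 3 is used — shifts +9, +9, +2 over and over.
Reversing it on vjirl: v−9=m, j−9=a, i−2=g, r−9=i, l−9=c.

magic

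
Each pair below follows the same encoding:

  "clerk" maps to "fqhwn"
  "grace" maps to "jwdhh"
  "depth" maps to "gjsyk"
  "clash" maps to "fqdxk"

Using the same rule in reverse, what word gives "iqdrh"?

Shifts by position in clerk: pos 0: c→f (+3), pos 1: l→q (+5), pos 2: e→h (+3), pos 3: r→w (+5) — repeating every 2. A repeating key of period 2 is used — shifts +3, +5 over and over.
Reversing it on iqdrh: i−3=f, q−5=l, d−3=a, r−5=m, h−3=e.

flame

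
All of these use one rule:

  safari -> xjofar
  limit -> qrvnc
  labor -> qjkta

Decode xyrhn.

spice

The shifts repeat in a cycle of length 3: positions 0,1,… shift by +5, +9, +9, then the pattern repeats.
Decoding xyrhn: x−5=s, y−9=p, r−9=i, h−5=c, n−9=e.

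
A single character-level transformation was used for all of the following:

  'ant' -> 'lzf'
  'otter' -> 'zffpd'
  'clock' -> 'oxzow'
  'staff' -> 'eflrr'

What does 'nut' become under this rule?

zff

The shift depends on letter class: consonant n→z is +12, but vowel a→l is +11. The rule splits by letter class: vowels +11, consonants +12.
On nut: n(cons)+12=z, u(vowel)+11=f, t(cons)+12=f.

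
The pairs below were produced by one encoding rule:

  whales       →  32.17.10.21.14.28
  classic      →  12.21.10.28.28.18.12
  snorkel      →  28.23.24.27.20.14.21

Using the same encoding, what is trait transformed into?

w is letter #23 and maps to 32: an offset of 9. Letters become their 1-based position plus 9 (so a→10, b→11, …).
On trait: t=20→29, r=18→27, a=1→10, i=9→18, t=20→29.

29.27.10.18.29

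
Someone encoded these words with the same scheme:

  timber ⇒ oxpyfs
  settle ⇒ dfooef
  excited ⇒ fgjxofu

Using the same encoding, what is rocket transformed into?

sljtfo

t(19)→o(14) and i(8)→x(23) fit y≡11x+13 (mod 26); the inverse of 11 mod 26 is 19. Treating letters as 0–25, the rule is x ↦ 11x + 13 (mod 26).
For rocket: r(17)→11·17+13≡18=s; o(14)→11·14+13≡11=l; c(2)→11·2+13≡9=j; k(10)→11·10+13≡19=t; e(4)→11·4+13≡5=f; t(19)→11·19+13≡14=o (all mod 26).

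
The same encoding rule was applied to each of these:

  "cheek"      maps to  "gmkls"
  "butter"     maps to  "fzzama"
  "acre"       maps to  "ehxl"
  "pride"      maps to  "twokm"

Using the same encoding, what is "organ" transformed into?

swmhv

In cheek: c→g is +4, h→m is +5, e→k is +6, e→l is +7 — the shift increases by 1 each position. Each letter shifts forward by (position + 4), i.e. 4, 5, 6, … — the shift grows by one for each successive letter.
Applying it to organ: o+4=s, r+5=w, g+6=m, a+7=h, n+8=v.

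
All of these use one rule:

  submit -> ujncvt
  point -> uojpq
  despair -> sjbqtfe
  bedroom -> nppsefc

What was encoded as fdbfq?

The output letters match the input read backwards, each shifted +1: submit reversed is timbus. Two steps: reverse the string, then apply a Caesar shift of +1.
Decoding fdbfq: shift back: f−1=e, d−1=c, b−1=a, f−1=e, q−1=p → ecaep; then reverse → peace.

peace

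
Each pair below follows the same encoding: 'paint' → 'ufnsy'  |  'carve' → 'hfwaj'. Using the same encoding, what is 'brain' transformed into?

gwfns

Every letter moves 5 places later in the alphabet, wrapping around z→a.
Applying it to brain: b+5=g, r+5=w, a+5=f, i+5=n, n+5=s.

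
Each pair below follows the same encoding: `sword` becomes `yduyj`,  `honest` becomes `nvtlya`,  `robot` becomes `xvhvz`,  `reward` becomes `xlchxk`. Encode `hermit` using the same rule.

nlxtoa

Shifts by position in sword: pos 0: s→y (+6), pos 1: w→d (+7), pos 2: o→u (+6), pos 3: r→y (+7) — repeating every 2. It's a Vigenère-style cipher with numeric key [6,7]: position i shifts by key[i mod 2].
For hermit: h+6=n, e+7=l, r+6=x, m+7=t, i+6=o, t+7=a.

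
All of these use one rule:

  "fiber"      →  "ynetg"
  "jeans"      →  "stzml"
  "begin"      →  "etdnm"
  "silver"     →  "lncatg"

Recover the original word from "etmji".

f(5)→y(24) and i(8)→n(13) fit y≡5x+25 (mod 26); the inverse of 5 mod 26 is 21. Treating letters as 0–25, the rule is x ↦ 5x + 25 (mod 26).
Decoding etmji: e(4)→21·(4−25)≡1=b; t(19)→21·(19−25)≡4=e; m(12)→21·(12−25)≡13=n; j(9)→21·(9−25)≡2=c; i(8)→21·(8−25)≡7=h (all mod 26).

bench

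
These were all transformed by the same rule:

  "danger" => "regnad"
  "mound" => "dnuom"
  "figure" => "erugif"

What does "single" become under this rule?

elgnis

It's just the letters in reverse order.
For single: reverse → elgnis.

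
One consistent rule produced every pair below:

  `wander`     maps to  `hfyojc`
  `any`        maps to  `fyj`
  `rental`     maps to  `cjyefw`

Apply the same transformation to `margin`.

The shift depends on letter class: consonant w→h is +11, but vowel a→f is +5. The rule splits by letter class: vowels +5, consonants +11.
Applying it to margin: m(cons)+11=x, a(vowel)+5=f, r(cons)+11=c, g(cons)+11=r, i(vowel)+5=n, n(cons)+11=y.

xfcrny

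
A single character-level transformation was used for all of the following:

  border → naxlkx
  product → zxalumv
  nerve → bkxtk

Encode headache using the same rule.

b(1)→n(13) and o(14)→a(0) fit y≡25x+14 (mod 26); the inverse of 25 mod 26 is 25. This is an affine cipher: with a=0,…,z=25, each position x becomes (25x+14) mod 26.
For headache: h(7)→25·7+14≡7=h; e(4)→25·4+14≡10=k; a(0)→25·0+14≡14=o; d(3)→25·3+14≡11=l; a(0)→25·0+14≡14=o; c(2)→25·2+14≡12=m; h(7)→25·7+14≡7=h; e(4)→25·4+14≡10=k (all mod 26).

hkolomhk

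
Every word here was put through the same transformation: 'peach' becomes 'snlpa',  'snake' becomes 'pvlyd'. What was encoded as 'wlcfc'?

rural

Read the word backwards and shift each letter +11.
Undoing it on wlcfc: shift back: w−11=l, l−11=a, c−11=r, f−11=u, c−11=r → larur; then reverse → rural.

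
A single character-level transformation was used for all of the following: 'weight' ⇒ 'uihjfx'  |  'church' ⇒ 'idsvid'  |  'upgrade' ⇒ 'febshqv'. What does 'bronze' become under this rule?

faopsc

The output letters match the input read backwards, each shifted +1: weight reversed is thgiew. Two steps: reverse the string, then apply a Caesar shift of +1.
Applying it to bronze: reverse → eznorb; then shift: e+1=f, z+1=a, n+1=o, o+1=p, r+1=s, b+1=c.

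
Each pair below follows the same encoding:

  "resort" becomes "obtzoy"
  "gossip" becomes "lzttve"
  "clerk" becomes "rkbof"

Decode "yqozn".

throw

Treating letters as 0–25, the rule is x ↦ 5x + 7 (mod 26).
Undoing it on yqozn: y(24)→21·(24−7)≡19=t; q(16)→21·(16−7)≡7=h; o(14)→21·(14−7)≡17=r; z(25)→21·(25−7)≡14=o; n(13)→21·(13−7)≡22=w (all mod 26).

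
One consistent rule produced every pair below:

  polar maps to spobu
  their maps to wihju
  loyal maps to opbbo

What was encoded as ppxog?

mound

Shifts by position in polar: pos 0: p→s (+3), pos 1: o→p (+1), pos 2: l→o (+3), pos 3: a→b (+1) — repeating every 2. A repeating key of period 2 is used — shifts +3, +1 over and over.
Undoing it on ppxog: p−3=m, p−1=o, x−3=u, o−1=n, g−3=d.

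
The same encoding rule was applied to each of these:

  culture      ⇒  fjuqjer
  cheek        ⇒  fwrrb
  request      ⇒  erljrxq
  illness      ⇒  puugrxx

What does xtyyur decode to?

c(2)→f(5) and u(20)→j(9) fit y≡19x+19 (mod 26); the inverse of 19 mod 26 is 11. Each letter's alphabet position (a=0..z=25) is mapped through 19·x+19 mod 26 — an affine cipher.
Decoding xtyyur: x(23)→11·(23−19)≡18=s; t(19)→11·(19−19)≡0=a; y(24)→11·(24−19)≡3=d; y(24)→11·(24−19)≡3=d; u(20)→11·(20−19)≡11=l; r(17)→11·(17−19)≡4=e (all mod 26).

saddle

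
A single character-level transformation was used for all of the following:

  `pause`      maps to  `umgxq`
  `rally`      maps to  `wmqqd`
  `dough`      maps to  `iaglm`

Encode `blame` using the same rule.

gqmrq

Vowels shift forward by 12 and consonants shift forward by 5.
Applying it to blame: b(cons)+5=g, l(cons)+5=q, a(vowel)+12=m, m(cons)+5=r, e(vowel)+12=q.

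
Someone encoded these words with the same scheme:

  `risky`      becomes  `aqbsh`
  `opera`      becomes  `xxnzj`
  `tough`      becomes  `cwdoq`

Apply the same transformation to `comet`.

The shifts repeat in a cycle of length 2: positions 0,1,… shift by +9, +8, then the pattern repeats.
For comet: c+9=l, o+8=w, m+9=v, e+8=m, t+9=c.

lwvmc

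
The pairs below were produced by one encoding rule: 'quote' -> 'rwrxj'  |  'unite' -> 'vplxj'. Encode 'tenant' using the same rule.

ugqesz

In quote: q→r is +1, u→w is +2, o→r is +3, t→x is +4 — the shift increases by 1 each position. Each letter shifts forward by (position + 1), i.e. 1, 2, 3, … — the shift grows by one for each successive letter.
Applying it to tenant: t+1=u, e+2=g, n+3=q, a+4=e, n+5=s, t+6=z.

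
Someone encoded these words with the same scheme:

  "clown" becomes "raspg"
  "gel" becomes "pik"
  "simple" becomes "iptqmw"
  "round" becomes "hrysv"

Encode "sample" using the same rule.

iptqew

The output letters match the input read backwards, each shifted +4: clown reversed is nwolc. Two steps: reverse the string, then apply a Caesar shift of +4.
On sample: reverse → elpmas; then shift: e+4=i, l+4=p, p+4=t, m+4=q, a+4=e, s+4=w.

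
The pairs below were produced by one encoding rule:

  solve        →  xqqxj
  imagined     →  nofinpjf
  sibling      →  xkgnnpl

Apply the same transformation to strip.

xvwku

Shifts by position in solve: pos 0: s→x (+5), pos 1: o→q (+2), pos 2: l→q (+5), pos 3: v→x (+2) — repeating every 2. The shifts repeat in a cycle of length 2: positions 0,1,… shift by +5, +2, then the pattern repeats.
On strip: s+5=x, t+2=v, r+5=w, i+2=k, p+5=u.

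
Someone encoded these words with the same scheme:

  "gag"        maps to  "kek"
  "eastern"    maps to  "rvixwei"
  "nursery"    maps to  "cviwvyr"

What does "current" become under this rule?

xrivvyg

The output letters match the input read backwards, each shifted +4: gag reversed is gag. The word is reversed, then every letter is shifted forward by 4.
Applying it to current: reverse → tnerruc; then shift: t+4=x, n+4=r, e+4=i, r+4=v, r+4=v, u+4=y, c+4=g.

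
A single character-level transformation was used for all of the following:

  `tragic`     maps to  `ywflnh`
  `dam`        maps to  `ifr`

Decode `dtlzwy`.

yogurt

Compare letters: t→y is +5, r→w is +5, a→f is +5 — a constant shift. Every letter moves 5 places later in the alphabet, wrapping around z→a.
Undoing it on dtlzwy: d−5=y, t−5=o, l−5=g, z−5=u, w−5=r, y−5=t.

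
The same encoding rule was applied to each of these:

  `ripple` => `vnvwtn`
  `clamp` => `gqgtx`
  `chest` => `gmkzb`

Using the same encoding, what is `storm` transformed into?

wyuyu

In ripple: r→v is +4, i→n is +5, p→v is +6, p→w is +7 — the shift increases by 1 each position. The shift increases by 1 at each position, starting from +4: 4, 5, 6, ….
On storm: s+4=w, t+5=y, o+6=u, r+7=y, m+8=u.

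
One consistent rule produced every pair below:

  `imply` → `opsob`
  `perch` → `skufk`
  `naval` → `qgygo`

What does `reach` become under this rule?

ukgfk

The shift depends on letter class: consonant m→p is +3, but vowel i→o is +6. Two shifts are in play — +6 for a/e/i/o/u, +3 for every other letter.
For reach: r(cons)+3=u, e(vowel)+6=k, a(vowel)+6=g, c(cons)+3=f, h(cons)+3=k.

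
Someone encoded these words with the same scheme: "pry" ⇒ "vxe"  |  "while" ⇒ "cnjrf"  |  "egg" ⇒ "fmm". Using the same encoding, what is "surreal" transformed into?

yvxxfbr

The shift depends on letter class: consonant p→v is +6, but vowel i→j is +1. The rule splits by letter class: vowels +1, consonants +6.
On surreal: s(cons)+6=y, u(vowel)+1=v, r(cons)+6=x, r(cons)+6=x, e(vowel)+1=f, a(vowel)+1=b, l(cons)+6=r.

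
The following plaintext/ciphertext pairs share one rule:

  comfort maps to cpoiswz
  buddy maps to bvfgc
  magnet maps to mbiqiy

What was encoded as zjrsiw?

zipper

The shift increases by 1 at each position, starting from +0: 0, 1, 2, ….
Decoding zjrsiw: z−0=z, j−1=i, r−2=p, s−3=p, i−4=e, w−5=r.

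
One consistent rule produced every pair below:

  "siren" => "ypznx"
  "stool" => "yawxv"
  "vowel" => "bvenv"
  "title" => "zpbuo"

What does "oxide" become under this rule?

In siren: s→y is +6, i→p is +7, r→z is +8, e→n is +9 — the shift increases by 1 each position. Each letter shifts forward by (position + 6), i.e. 6, 7, 8, … — the shift grows by one for each successive letter.
Applying it to oxide: o+6=u, x+7=e, i+8=q, d+9=m, e+10=o.

ueqmo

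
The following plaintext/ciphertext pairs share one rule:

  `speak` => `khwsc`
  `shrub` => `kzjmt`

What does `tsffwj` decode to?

Compare letters: s→k is +18, p→h is +18, e→w is +18 — a constant shift. This is a Caesar cipher with shift 18.
Decoding tsffwj: t−18=b, s−18=a, f−18=n, f−18=n, w−18=e, j−18=r.

banner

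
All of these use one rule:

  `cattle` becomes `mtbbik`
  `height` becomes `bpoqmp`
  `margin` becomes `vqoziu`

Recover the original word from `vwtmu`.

melon

Read the word backwards and shift each letter +8.
Decoding vwtmu: shift back: v−8=n, w−8=o, t−8=l, m−8=e, u−8=m → nolem; then reverse → melon.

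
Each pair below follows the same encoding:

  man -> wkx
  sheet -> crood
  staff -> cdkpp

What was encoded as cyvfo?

solve

Compare letters: m→w is +10, a→k is +10, n→x is +10 — a constant shift. It's a constant shift of +10 (ROT10).
Reversing it on cyvfo: c−10=s, y−10=o, v−10=l, f−10=v, o−10=e.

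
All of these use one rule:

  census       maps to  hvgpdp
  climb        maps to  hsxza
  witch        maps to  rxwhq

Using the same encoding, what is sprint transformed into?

c(2)→h(7) and e(4)→v(21) fit y≡7x+19 (mod 26); the inverse of 7 mod 26 is 15. Each letter's alphabet position (a=0..z=25) is mapped through 7·x+19 mod 26 — an affine cipher.
Applying it to sprint: s(18)→7·18+19≡15=p; p(15)→7·15+19≡20=u; r(17)→7·17+19≡8=i; i(8)→7·8+19≡23=x; n(13)→7·13+19≡6=g; t(19)→7·19+19≡22=w (all mod 26).

puixgw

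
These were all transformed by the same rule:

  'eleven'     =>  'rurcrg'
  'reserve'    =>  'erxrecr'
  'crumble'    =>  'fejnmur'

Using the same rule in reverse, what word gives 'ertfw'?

reach

e(4)→r(17) and l(11)→u(20) fit y≡19x+19 (mod 26); the inverse of 19 mod 26 is 11. Each letter's alphabet position (a=0..z=25) is mapped through 19·x+19 mod 26 — an affine cipher.
Undoing it on ertfw: e(4)→11·(4−19)≡17=r; r(17)→11·(17−19)≡4=e; t(19)→11·(19−19)≡0=a; f(5)→11·(5−19)≡2=c; w(22)→11·(22−19)≡7=h (all mod 26).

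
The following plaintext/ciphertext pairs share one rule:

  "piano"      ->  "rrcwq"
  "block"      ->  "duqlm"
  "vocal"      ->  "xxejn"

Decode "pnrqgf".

The shifts repeat in a cycle of length 2: positions 0,1,… shift by +2, +9, then the pattern repeats.
Decoding pnrqgf: p−2=n, n−9=e, r−2=p, q−9=h, g−2=e, f−9=w.

nephew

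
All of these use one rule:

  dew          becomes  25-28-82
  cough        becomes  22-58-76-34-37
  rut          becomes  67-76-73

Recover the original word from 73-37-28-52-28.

theme

d(#4)→25 and e(#5)→28: differences scale by 3, so n = 3·pos + 13. Each letter becomes 3×(its alphabet position, a=1..z=26) + 13.
Decoding 73-37-28-52-28: 73→(73−13)÷3=20=t, 37→(37−13)÷3=8=h, 28→(28−13)÷3=5=e, 52→(52−13)÷3=13=m, 28→(28−13)÷3=5=e.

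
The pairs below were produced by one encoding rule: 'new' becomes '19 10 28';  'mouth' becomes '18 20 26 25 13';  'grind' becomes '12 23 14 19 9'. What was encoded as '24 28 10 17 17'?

swell

n is letter #14 and maps to 19: an offset of 5. Letters become their 1-based position plus 5 (so a→6, b→7, …).
Decoding 24 28 10 17 17: 24→(24−5)÷1=19=s, 28→(28−5)÷1=23=w, 10→(10−5)÷1=5=e, 17→(17−5)÷1=12=l, 17→(17−5)÷1=12=l.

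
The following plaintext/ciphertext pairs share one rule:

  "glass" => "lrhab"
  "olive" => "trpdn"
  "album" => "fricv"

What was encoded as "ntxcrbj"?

inquiry

In glass: g→l is +5, l→r is +6, a→h is +7, s→a is +8 — the shift increases by 1 each position. Each letter shifts forward by (position + 5), i.e. 5, 6, 7, … — the shift grows by one for each successive letter.
Reversing it on ntxcrbj: n−5=i, t−6=n, x−7=q, c−8=u, r−9=i, b−10=r, j−11=y.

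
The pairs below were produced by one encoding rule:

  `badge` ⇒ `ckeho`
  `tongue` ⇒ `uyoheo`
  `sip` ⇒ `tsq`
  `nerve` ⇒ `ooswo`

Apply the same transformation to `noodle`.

The shift depends on letter class: consonant b→c is +1, but vowel a→k is +10. The rule splits by letter class: vowels +10, consonants +1.
Applying it to noodle: n(cons)+1=o, o(vowel)+10=y, o(vowel)+10=y, d(cons)+1=e, l(cons)+1=m, e(vowel)+10=o.

oyyemo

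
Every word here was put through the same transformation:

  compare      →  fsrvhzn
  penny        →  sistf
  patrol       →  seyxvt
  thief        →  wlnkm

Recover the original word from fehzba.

In compare: c→f is +3, o→s is +4, m→r is +5, p→v is +6 — the shift increases by 1 each position. The shift increases by 1 at each position, starting from +3: 3, 4, 5, ….
Decoding fehzba: f−3=c, e−4=a, h−5=c, z−6=t, b−7=u, a−8=s.

cactus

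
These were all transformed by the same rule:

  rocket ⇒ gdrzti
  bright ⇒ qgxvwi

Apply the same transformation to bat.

Compare letters: r→g is +15, o→d is +15, c→r is +15 — a constant shift. This is a Caesar cipher with shift 15.
For bat: b+15=q, a+15=p, t+15=i.

qpi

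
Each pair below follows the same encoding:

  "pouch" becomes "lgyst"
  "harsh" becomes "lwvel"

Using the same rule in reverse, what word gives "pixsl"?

hotel

The output letters match the input read backwards, each shifted +4: pouch reversed is hcuop. The word is reversed, then every letter is shifted forward by 4.
Decoding pixsl: shift back: p−4=l, i−4=e, x−4=t, s−4=o, l−4=h → letoh; then reverse → hotel.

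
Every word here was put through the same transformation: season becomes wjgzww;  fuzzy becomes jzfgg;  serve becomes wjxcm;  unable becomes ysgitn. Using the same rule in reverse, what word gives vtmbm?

rogue

In season: s→w is +4, e→j is +5, a→g is +6, s→z is +7 — the shift increases by 1 each position. The shift increases by 1 at each position, starting from +4: 4, 5, 6, ….
Reversing it on vtmbm: v−4=r, t−5=o, m−6=g, b−7=u, m−8=e.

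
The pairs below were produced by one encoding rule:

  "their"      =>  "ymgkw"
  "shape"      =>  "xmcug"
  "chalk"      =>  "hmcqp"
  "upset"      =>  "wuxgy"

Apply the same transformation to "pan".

ucs

The shift depends on letter class: consonant t→y is +5, but vowel e→g is +2. Two shifts are in play — +2 for a/e/i/o/u, +5 for every other letter.
Applying it to pan: p(cons)+5=u, a(vowel)+2=c, n(cons)+5=s.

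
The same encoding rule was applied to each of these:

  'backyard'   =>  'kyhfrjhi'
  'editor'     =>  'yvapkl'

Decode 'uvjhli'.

beacon

The output letters match the input read backwards, each shifted +7: backyard reversed is draykcab. The word is reversed, then every letter is shifted forward by 7.
Reversing it on uvjhli: shift back: u−7=n, v−7=o, j−7=c, h−7=a, l−7=e, i−7=b → nocaeb; then reverse → beacon.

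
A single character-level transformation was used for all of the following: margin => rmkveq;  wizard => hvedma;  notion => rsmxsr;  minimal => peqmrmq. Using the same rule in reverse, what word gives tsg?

cop

Two steps: reverse the string, then apply a Caesar shift of +4.
Decoding tsg: shift back: t−4=p, s−4=o, g−4=c → poc; then reverse → cop.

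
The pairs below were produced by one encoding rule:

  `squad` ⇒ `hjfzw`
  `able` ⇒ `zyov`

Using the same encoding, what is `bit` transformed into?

Each pair mirrors across the alphabet (s↔h, q↔j, u↔f): positions sum to 25. Letters are reflected about the middle of the alphabet (position → 25−position): Atbash.
For bit: b↔y, i↔r, t↔g.

yrg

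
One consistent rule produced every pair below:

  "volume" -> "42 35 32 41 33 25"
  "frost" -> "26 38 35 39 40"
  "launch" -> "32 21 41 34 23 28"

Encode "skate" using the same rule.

v is letter #22 and maps to 42: an offset of 20. Each letter is replaced by its alphabet position (a=1..z=26) + 20.
Applying it to skate: s=19→39, k=11→31, a=1→21, t=20→40, e=5→25.

39 31 21 40 25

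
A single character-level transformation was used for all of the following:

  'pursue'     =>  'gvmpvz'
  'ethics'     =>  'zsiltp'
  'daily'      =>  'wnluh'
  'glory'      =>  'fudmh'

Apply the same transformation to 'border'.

p(15)→g(6) and u(20)→v(21) fit y≡3x+13 (mod 26); the inverse of 3 mod 26 is 9. Treating letters as 0–25, the rule is x ↦ 3x + 13 (mod 26).
On border: b(1)→3·1+13≡16=q; o(14)→3·14+13≡3=d; r(17)→3·17+13≡12=m; d(3)→3·3+13≡22=w; e(4)→3·4+13≡25=z; r(17)→3·17+13≡12=m (all mod 26).

qdmwzm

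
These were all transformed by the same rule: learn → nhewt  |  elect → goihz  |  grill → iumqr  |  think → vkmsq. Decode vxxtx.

In learn: l→n is +2, e→h is +3, a→e is +4, r→w is +5 — the shift increases by 1 each position. Each letter shifts forward by (position + 2), i.e. 2, 3, 4, … — the shift grows by one for each successive letter.
Reversing it on vxxtx: v−2=t, x−3=u, x−4=t, t−5=o, x−6=r.

tutor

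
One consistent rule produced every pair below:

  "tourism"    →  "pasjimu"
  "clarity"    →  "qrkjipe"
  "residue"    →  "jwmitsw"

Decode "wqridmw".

eclipse

Treating letters as 0–25, the rule is x ↦ 3x + 10 (mod 26).
Reversing it on wqridmw: w(22)→9·(22−10)≡4=e; q(16)→9·(16−10)≡2=c; r(17)→9·(17−10)≡11=l; i(8)→9·(8−10)≡8=i; d(3)→9·(3−10)≡15=p; m(12)→9·(12−10)≡18=s; w(22)→9·(22−10)≡4=e (all mod 26).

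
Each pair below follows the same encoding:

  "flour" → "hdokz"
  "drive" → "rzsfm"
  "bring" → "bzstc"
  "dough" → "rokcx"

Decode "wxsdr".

f(5)→h(7) and l(11)→d(3) fit y≡21x+6 (mod 26); the inverse of 21 mod 26 is 5. This is an affine cipher: with a=0,…,z=25, each position x becomes (21x+6) mod 26.
Decoding wxsdr: w(22)→5·(22−6)≡2=c; x(23)→5·(23−6)≡7=h; s(18)→5·(18−6)≡8=i; d(3)→5·(3−6)≡11=l; r(17)→5·(17−6)≡3=d (all mod 26).

child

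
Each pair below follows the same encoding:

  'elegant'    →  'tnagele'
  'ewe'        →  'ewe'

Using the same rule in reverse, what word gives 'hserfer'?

refresh

The output letters match the input read backwards: elegant reversed is tnagele. It's just the letters in reverse order.
Decoding hserfer: then reverse → refresh.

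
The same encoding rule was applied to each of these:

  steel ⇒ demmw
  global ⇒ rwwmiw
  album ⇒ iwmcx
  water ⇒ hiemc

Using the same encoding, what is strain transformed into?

The shift depends on letter class: consonant s→d is +11, but vowel e→m is +8. The rule splits by letter class: vowels +8, consonants +11.
Applying it to strain: s(cons)+11=d, t(cons)+11=e, r(cons)+11=c, a(vowel)+8=i, i(vowel)+8=q, n(cons)+11=y.

deciqy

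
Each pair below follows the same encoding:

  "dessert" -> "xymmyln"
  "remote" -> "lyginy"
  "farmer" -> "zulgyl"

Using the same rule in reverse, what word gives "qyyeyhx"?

weekend

Compare letters: d→x is +20, e→y is +20, s→m is +20 — a constant shift. This is a Caesar cipher with shift 20.
Undoing it on qyyeyhx: q−20=w, y−20=e, y−20=e, e−20=k, y−20=e, h−20=n, x−20=d.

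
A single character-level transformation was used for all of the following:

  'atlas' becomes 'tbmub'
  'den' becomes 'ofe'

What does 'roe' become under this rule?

fps

The word is reversed, then every letter is shifted forward by 1.
For roe: reverse → eor; then shift: e+1=f, o+1=p, r+1=s.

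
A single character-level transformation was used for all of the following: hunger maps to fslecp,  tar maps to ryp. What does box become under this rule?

This is a Caesar cipher with shift 24.
For box: b+24=z, o+24=m, x+24=v.

zmv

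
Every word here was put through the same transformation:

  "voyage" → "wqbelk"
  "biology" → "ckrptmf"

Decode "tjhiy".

In voyage: v→w is +1, o→q is +2, y→b is +3, a→e is +4 — the shift increases by 1 each position. Each letter shifts forward by (position + 1), i.e. 1, 2, 3, … — the shift grows by one for each successive letter.
Reversing it on tjhiy: t−1=s, j−2=h, h−3=e, i−4=e, y−5=t.

sheet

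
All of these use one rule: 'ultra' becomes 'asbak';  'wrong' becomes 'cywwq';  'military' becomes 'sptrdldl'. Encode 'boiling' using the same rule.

In ultra: u→a is +6, l→s is +7, t→b is +8, r→a is +9 — the shift increases by 1 each position. Each letter shifts forward by (position + 6), i.e. 6, 7, 8, … — the shift grows by one for each successive letter.
On boiling: b+6=h, o+7=v, i+8=q, l+9=u, i+10=s, n+11=y, g+12=s.

hvqusys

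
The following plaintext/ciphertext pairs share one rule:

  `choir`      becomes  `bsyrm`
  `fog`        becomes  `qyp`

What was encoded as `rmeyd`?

touch

The output letters match the input read backwards, each shifted +10: choir reversed is riohc. Two steps: reverse the string, then apply a Caesar shift of +10.
Decoding rmeyd: shift back: r−10=h, m−10=c, e−10=u, y−10=o, d−10=t → hcuot; then reverse → touch.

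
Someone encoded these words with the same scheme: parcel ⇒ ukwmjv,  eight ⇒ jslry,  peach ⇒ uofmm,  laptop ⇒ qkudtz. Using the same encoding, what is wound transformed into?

The shifts repeat in a cycle of length 2: positions 0,1,… shift by +5, +10, then the pattern repeats.
On wound: w+5=b, o+10=y, u+5=z, n+10=x, d+5=i.

byzxi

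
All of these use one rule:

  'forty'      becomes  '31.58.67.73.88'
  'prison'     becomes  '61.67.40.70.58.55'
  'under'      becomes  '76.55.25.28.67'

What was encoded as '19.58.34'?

bog

With a=1..z=26, the number is 3·pos + 13.
Decoding 19.58.34: 19→(19−13)÷3=2=b, 58→(58−13)÷3=15=o, 34→(34−13)÷3=7=g.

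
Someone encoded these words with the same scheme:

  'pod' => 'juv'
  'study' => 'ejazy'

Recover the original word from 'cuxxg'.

arrow

The output letters match the input read backwards, each shifted +6: pod reversed is dop. The word is reversed, then every letter is shifted forward by 6.
Reversing it on cuxxg: shift back: c−6=w, u−6=o, x−6=r, x−6=r, g−6=a → worra; then reverse → arrow.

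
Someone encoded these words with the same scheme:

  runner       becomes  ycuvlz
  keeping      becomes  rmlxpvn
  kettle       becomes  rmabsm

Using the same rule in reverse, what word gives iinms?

Shifts by position in runner: pos 0: r→y (+7), pos 1: u→c (+8), pos 2: n→u (+7), pos 3: n→v (+8) — repeating every 2. It's a Vigenère-style cipher with numeric key [7,8]: position i shifts by key[i mod 2].
Decoding iinms: i−7=b, i−8=a, n−7=g, m−8=e, s−7=l.

bagel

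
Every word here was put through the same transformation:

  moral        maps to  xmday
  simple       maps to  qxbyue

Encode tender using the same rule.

dqpzqf

The output letters match the input read backwards, each shifted +12: moral reversed is larom. Two steps: reverse the string, then apply a Caesar shift of +12.
Applying it to tender: reverse → rednet; then shift: r+12=d, e+12=q, d+12=p, n+12=z, e+12=q, t+12=f.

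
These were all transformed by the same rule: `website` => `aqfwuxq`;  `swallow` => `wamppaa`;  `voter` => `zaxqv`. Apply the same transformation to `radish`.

vmhuwl

The shift depends on letter class: consonant w→a is +4, but vowel e→q is +12. Vowels shift forward by 12 and consonants shift forward by 4.
For radish: r(cons)+4=v, a(vowel)+12=m, d(cons)+4=h, i(vowel)+12=u, s(cons)+4=w, h(cons)+4=l.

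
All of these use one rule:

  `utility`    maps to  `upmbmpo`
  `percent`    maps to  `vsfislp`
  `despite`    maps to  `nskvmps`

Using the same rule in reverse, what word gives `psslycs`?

u(20)→u(20) and t(19)→p(15) fit y≡5x+24 (mod 26); the inverse of 5 mod 26 is 21. Each letter's alphabet position (a=0..z=25) is mapped through 5·x+24 mod 26 — an affine cipher.
Undoing it on psslycs: p(15)→21·(15−24)≡19=t; s(18)→21·(18−24)≡4=e; s(18)→21·(18−24)≡4=e; l(11)→21·(11−24)≡13=n; y(24)→21·(24−24)≡0=a; c(2)→21·(2−24)≡6=g; s(18)→21·(18−24)≡4=e (all mod 26).

teenage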